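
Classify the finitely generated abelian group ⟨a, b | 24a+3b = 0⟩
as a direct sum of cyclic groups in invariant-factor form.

rank_ℚ(R)=1; free=2−1=1
SNF(R) diag = [3] → torsion [3]

Answer: M ≅ ℤ^1 ⊕ ℤ/3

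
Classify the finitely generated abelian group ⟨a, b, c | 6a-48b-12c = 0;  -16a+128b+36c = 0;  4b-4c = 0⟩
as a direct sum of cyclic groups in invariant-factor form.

Answer: M ≅ ℤ/2 ⊕ ℤ/4 ⊕ ℤ/12

Derivation:
rank_ℚ(R)=3; free=3−3=0
SNF(R) diag = [2, 4, 12] → torsion [2, 4, 12]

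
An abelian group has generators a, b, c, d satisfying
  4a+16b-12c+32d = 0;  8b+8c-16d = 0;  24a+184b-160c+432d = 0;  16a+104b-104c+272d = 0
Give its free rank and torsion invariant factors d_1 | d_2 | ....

rank_ℚ(R)=4; free=4−4=0
SNF(R) diag = [4, 8, 16, 32] → torsion [4, 8, 16, 32]

Answer: M ≅ ℤ/4 ⊕ ℤ/8 ⊕ ℤ/16 ⊕ ℤ/32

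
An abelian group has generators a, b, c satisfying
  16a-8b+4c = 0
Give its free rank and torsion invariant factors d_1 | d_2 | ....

Answer: M ≅ ℤ^2 ⊕ ℤ/4

Derivation:
rank_ℚ(R)=1; free=3−1=2
SNF(R) diag = [4] → torsion [4]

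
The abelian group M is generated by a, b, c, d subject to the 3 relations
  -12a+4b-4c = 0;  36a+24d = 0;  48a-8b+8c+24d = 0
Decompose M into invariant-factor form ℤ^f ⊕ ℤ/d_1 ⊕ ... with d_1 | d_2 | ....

rank_ℚ(R)=3; free=4−3=1
SNF(R) diag = [4, 12, 24] → torsion [4, 12, 24]

Answer: M ≅ ℤ^1 ⊕ ℤ/4 ⊕ ℤ/12 ⊕ ℤ/24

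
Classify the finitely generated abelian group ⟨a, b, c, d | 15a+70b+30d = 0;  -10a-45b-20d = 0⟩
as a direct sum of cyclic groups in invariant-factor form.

rank_ℚ(R)=2; free=4−2=2
SNF(R) diag = [5, 5] → torsion [5, 5]

Answer: M ≅ ℤ^2 ⊕ ℤ/5 ⊕ ℤ/5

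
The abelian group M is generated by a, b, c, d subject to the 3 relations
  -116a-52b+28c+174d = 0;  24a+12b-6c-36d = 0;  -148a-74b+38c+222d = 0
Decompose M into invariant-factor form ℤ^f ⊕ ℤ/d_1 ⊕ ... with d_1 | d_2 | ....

rank_ℚ(R)=3; free=4−3=1
SNF(R) diag = [2, 6, 6] → torsion [2, 6, 6]

Answer: M ≅ ℤ^1 ⊕ ℤ/2 ⊕ ℤ/6 ⊕ ℤ/6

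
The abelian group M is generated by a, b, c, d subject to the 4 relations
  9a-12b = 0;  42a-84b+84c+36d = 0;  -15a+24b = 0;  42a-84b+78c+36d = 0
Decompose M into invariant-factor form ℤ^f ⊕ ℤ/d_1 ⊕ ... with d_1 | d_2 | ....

rank_ℚ(R)=4; free=4−4=0
SNF(R) diag = [3, 6, 12, 36] → torsion [3, 6, 12, 36]

Answer: M ≅ ℤ/3 ⊕ ℤ/6 ⊕ ℤ/12 ⊕ ℤ/36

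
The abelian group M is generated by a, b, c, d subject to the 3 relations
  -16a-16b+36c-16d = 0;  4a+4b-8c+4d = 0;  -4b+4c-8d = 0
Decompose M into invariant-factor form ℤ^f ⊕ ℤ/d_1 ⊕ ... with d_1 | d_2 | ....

rank_ℚ(R)=3; free=4−3=1
SNF(R) diag = [4, 4, 4] → torsion [4, 4, 4]

Answer: M ≅ ℤ^1 ⊕ ℤ/4 ⊕ ℤ/4 ⊕ ℤ/4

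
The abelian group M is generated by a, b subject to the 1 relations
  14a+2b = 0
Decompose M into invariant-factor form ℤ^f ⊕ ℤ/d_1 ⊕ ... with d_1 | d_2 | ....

Answer: M ≅ ℤ^1 ⊕ ℤ/2

Derivation:
rank_ℚ(R)=1; free=2−1=1
SNF(R) diag = [2] → torsion [2]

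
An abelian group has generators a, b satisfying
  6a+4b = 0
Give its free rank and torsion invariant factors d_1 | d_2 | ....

rank_ℚ(R)=1; free=2−1=1
SNF(R) diag = [2] → torsion [2]

Answer: M ≅ ℤ^1 ⊕ ℤ/2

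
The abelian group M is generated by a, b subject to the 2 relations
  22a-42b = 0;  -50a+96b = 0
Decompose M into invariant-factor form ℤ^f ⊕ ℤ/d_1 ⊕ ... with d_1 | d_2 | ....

rank_ℚ(R)=2; free=2−2=0
SNF(R) diag = [2, 6] → torsion [2, 6]

Answer: M ≅ ℤ/2 ⊕ ℤ/6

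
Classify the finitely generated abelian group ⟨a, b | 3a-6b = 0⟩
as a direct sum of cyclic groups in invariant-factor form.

rank_ℚ(R)=1; free=2−1=1
SNF(R) diag = [3] → torsion [3]

Answer: M ≅ ℤ^1 ⊕ ℤ/3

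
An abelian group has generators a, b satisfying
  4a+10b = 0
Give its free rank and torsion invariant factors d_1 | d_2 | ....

rank_ℚ(R)=1; free=2−1=1
SNF(R) diag = [2] → torsion [2]

Answer: M ≅ ℤ^1 ⊕ ℤ/2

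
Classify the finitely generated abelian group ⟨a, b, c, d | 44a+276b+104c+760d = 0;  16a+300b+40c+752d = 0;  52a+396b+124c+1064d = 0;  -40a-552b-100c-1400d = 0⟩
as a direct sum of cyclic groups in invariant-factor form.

Answer: M ≅ ℤ/4 ⊕ ℤ/12 ⊕ ℤ/12 ⊕ ℤ/24

Derivation:
rank_ℚ(R)=4; free=4−4=0
SNF(R) diag = [4, 12, 12, 24] → torsion [4, 12, 12, 24]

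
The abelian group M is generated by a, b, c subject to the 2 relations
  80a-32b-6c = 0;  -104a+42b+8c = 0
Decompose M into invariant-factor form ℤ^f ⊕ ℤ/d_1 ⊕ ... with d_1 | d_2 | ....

Answer: M ≅ ℤ^1 ⊕ ℤ/2 ⊕ ℤ/2

Derivation:
rank_ℚ(R)=2; free=3−2=1
SNF(R) diag = [2, 2] → torsion [2, 2]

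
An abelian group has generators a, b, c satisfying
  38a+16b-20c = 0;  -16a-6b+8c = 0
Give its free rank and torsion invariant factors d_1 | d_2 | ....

Answer: M ≅ ℤ^1 ⊕ ℤ/2 ⊕ ℤ/2

Derivation:
rank_ℚ(R)=2; free=3−2=1
SNF(R) diag = [2, 2] → torsion [2, 2]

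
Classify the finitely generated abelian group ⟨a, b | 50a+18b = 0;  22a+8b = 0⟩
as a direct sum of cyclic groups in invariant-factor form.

Answer: M ≅ ℤ/2 ⊕ ℤ/2

Derivation:
rank_ℚ(R)=2; free=2−2=0
SNF(R) diag = [2, 2] → torsion [2, 2]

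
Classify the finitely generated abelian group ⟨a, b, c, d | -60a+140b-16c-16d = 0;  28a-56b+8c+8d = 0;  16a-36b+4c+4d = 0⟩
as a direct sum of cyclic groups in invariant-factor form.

Answer: M ≅ ℤ^1 ⊕ ℤ/4 ⊕ ℤ/4 ⊕ ℤ/12

Derivation:
rank_ℚ(R)=3; free=4−3=1
SNF(R) diag = [4, 4, 12] → torsion [4, 4, 12]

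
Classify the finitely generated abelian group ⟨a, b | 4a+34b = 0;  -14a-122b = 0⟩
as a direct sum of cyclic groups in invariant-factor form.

Answer: M ≅ ℤ/2 ⊕ ℤ/6

Derivation:
rank_ℚ(R)=2; free=2−2=0
SNF(R) diag = [2, 6] → torsion [2, 6]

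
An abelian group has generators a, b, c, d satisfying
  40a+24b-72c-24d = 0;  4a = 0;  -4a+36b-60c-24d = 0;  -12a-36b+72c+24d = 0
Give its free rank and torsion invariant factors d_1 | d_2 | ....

rank_ℚ(R)=4; free=4−4=0
SNF(R) diag = [4, 12, 12, 24] → torsion [4, 12, 12, 24]

Answer: M ≅ ℤ/4 ⊕ ℤ/12 ⊕ ℤ/12 ⊕ ℤ/24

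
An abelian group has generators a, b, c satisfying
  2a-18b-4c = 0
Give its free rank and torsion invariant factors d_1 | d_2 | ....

rank_ℚ(R)=1; free=3−1=2
SNF(R) diag = [2] → torsion [2]

Answer: M ≅ ℤ^2 ⊕ ℤ/2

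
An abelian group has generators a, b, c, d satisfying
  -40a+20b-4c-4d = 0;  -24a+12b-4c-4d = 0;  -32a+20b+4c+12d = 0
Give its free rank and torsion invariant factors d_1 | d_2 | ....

Answer: M ≅ ℤ^1 ⊕ ℤ/4 ⊕ ℤ/8 ⊕ ℤ/8

Derivation:
rank_ℚ(R)=3; free=4−3=1
SNF(R) diag = [4, 8, 8] → torsion [4, 8, 8]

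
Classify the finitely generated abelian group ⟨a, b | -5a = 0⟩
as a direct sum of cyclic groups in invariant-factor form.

Answer: M ≅ ℤ^1 ⊕ ℤ/5

Derivation:
rank_ℚ(R)=1; free=2−1=1
SNF(R) diag = [5] → torsion [5]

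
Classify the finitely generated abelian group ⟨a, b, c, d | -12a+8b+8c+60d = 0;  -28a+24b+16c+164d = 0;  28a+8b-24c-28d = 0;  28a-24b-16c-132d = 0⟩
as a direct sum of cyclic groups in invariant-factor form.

Answer: M ≅ ℤ/4 ⊕ ℤ/8 ⊕ ℤ/16 ⊕ ℤ/32

Derivation:
rank_ℚ(R)=4; free=4−4=0
SNF(R) diag = [4, 8, 16, 32] → torsion [4, 8, 16, 32]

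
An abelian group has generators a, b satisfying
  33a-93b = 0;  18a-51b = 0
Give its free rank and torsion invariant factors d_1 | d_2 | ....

rank_ℚ(R)=2; free=2−2=0
SNF(R) diag = [3, 3] → torsion [3, 3]

Answer: M ≅ ℤ/3 ⊕ ℤ/3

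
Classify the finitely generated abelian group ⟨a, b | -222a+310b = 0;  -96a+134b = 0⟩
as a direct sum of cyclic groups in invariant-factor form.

Answer: M ≅ ℤ/2 ⊕ ℤ/6

Derivation:
rank_ℚ(R)=2; free=2−2=0
SNF(R) diag = [2, 6] → torsion [2, 6]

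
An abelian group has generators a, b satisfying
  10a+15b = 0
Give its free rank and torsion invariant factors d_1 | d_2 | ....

Answer: M ≅ ℤ^1 ⊕ ℤ/5

Derivation:
rank_ℚ(R)=1; free=2−1=1
SNF(R) diag = [5] → torsion [5]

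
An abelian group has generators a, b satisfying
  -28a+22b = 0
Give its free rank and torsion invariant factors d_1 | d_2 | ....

Answer: M ≅ ℤ^1 ⊕ ℤ/2

Derivation:
rank_ℚ(R)=1; free=2−1=1
SNF(R) diag = [2] → torsion [2]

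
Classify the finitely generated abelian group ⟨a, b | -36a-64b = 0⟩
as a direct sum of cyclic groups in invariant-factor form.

Answer: M ≅ ℤ^1 ⊕ ℤ/4

Derivation:
rank_ℚ(R)=1; free=2−1=1
SNF(R) diag = [4] → torsion [4]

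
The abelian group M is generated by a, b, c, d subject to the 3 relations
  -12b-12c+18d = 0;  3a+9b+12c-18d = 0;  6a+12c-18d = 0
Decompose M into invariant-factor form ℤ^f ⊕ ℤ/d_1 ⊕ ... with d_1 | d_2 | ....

Answer: M ≅ ℤ^1 ⊕ ℤ/3 ⊕ ℤ/6 ⊕ ℤ/6

Derivation:
rank_ℚ(R)=3; free=4−3=1
SNF(R) diag = [3, 6, 6] → torsion [3, 6, 6]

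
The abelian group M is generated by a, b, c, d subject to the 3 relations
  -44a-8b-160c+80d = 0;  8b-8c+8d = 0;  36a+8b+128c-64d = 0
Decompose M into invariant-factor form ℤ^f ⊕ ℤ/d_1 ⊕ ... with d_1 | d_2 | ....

Answer: M ≅ ℤ^1 ⊕ ℤ/4 ⊕ ℤ/8 ⊕ ℤ/16

Derivation:
rank_ℚ(R)=3; free=4−3=1
SNF(R) diag = [4, 8, 16] → torsion [4, 8, 16]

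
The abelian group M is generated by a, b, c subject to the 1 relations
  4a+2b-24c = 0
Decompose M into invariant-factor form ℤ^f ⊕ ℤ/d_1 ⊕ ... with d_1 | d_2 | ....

Answer: M ≅ ℤ^2 ⊕ ℤ/2

Derivation:
rank_ℚ(R)=1; free=3−1=2
SNF(R) diag = [2] → torsion [2]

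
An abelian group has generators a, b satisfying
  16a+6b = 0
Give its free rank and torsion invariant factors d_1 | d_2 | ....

rank_ℚ(R)=1; free=2−1=1
SNF(R) diag = [2] → torsion [2]

Answer: M ≅ ℤ^1 ⊕ ℤ/2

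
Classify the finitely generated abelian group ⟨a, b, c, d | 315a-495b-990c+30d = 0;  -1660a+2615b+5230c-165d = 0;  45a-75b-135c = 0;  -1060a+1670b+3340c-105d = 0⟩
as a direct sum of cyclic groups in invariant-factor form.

rank_ℚ(R)=4; free=4−4=0
SNF(R) diag = [5, 15, 15, 15] → torsion [5, 15, 15, 15]

Answer: M ≅ ℤ/5 ⊕ ℤ/15 ⊕ ℤ/15 ⊕ ℤ/15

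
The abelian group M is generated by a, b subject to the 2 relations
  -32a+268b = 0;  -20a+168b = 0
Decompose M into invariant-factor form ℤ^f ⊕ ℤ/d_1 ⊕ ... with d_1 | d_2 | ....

Answer: M ≅ ℤ/4 ⊕ ℤ/4

Derivation:
rank_ℚ(R)=2; free=2−2=0
SNF(R) diag = [4, 4] → torsion [4, 4]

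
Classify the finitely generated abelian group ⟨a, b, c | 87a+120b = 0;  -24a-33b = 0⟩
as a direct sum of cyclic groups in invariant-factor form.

Answer: M ≅ ℤ^1 ⊕ ℤ/3 ⊕ ℤ/3

Derivation:
rank_ℚ(R)=2; free=3−2=1
SNF(R) diag = [3, 3] → torsion [3, 3]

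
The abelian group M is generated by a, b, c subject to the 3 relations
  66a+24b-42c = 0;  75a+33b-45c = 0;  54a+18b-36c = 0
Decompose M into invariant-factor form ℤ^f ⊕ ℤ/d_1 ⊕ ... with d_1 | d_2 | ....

rank_ℚ(R)=3; free=3−3=0
SNF(R) diag = [3, 6, 18] → torsion [3, 6, 18]

Answer: M ≅ ℤ/3 ⊕ ℤ/6 ⊕ ℤ/18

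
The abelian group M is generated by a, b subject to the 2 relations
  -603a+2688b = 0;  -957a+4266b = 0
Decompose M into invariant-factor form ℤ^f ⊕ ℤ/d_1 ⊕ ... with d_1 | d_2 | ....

Answer: M ≅ ℤ/3 ⊕ ℤ/6

Derivation:
rank_ℚ(R)=2; free=2−2=0
SNF(R) diag = [3, 6] → torsion [3, 6]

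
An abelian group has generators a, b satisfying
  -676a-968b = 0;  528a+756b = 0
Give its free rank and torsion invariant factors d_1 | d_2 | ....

Answer: M ≅ ℤ/4 ⊕ ℤ/12

Derivation:
rank_ℚ(R)=2; free=2−2=0
SNF(R) diag = [4, 12] → torsion [4, 12]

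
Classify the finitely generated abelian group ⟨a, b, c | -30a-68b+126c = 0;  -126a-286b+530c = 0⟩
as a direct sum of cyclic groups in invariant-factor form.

rank_ℚ(R)=2; free=3−2=1
SNF(R) diag = [2, 2] → torsion [2, 2]

Answer: M ≅ ℤ^1 ⊕ ℤ/2 ⊕ ℤ/2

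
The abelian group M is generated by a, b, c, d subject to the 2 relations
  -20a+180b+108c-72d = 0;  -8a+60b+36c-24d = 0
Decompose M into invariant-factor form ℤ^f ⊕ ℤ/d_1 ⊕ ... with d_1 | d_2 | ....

rank_ℚ(R)=2; free=4−2=2
SNF(R) diag = [4, 12] → torsion [4, 12]

Answer: M ≅ ℤ^2 ⊕ ℤ/4 ⊕ ℤ/12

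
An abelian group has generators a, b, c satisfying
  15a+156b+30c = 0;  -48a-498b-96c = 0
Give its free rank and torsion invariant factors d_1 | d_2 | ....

Answer: M ≅ ℤ^1 ⊕ ℤ/3 ⊕ ℤ/6

Derivation:
rank_ℚ(R)=2; free=3−2=1
SNF(R) diag = [3, 6] → torsion [3, 6]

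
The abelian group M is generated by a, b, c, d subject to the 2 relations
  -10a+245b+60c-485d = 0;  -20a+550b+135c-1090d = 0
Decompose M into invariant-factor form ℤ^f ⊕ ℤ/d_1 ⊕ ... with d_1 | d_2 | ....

Answer: M ≅ ℤ^2 ⊕ ℤ/5 ⊕ ℤ/15

Derivation:
rank_ℚ(R)=2; free=4−2=2
SNF(R) diag = [5, 15] → torsion [5, 15]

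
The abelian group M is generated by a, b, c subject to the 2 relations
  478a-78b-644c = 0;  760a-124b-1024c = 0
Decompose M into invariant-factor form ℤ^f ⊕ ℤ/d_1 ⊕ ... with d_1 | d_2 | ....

Answer: M ≅ ℤ^1 ⊕ ℤ/2 ⊕ ℤ/4

Derivation:
rank_ℚ(R)=2; free=3−2=1
SNF(R) diag = [2, 4] → torsion [2, 4]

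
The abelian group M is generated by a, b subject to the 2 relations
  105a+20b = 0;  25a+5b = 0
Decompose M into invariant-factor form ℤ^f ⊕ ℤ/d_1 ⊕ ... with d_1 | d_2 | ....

Answer: M ≅ ℤ/5 ⊕ ℤ/5

Derivation:
rank_ℚ(R)=2; free=2−2=0
SNF(R) diag = [5, 5] → torsion [5, 5]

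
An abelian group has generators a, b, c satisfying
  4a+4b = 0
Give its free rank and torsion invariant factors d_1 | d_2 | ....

rank_ℚ(R)=1; free=3−1=2
SNF(R) diag = [4] → torsion [4]

Answer: M ≅ ℤ^2 ⊕ ℤ/4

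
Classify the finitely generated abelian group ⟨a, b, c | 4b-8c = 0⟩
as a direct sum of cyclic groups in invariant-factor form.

rank_ℚ(R)=1; free=3−1=2
SNF(R) diag = [4] → torsion [4]

Answer: M ≅ ℤ^2 ⊕ ℤ/4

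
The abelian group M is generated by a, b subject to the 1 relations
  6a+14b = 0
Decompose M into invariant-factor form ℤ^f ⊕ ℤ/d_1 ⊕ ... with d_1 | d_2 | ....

rank_ℚ(R)=1; free=2−1=1
SNF(R) diag = [2] → torsion [2]

Answer: M ≅ ℤ^1 ⊕ ℤ/2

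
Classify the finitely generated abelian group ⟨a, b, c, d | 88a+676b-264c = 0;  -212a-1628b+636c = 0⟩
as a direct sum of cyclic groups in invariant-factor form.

rank_ℚ(R)=2; free=4−2=2
SNF(R) diag = [4, 12] → torsion [4, 12]

Answer: M ≅ ℤ^2 ⊕ ℤ/4 ⊕ ℤ/12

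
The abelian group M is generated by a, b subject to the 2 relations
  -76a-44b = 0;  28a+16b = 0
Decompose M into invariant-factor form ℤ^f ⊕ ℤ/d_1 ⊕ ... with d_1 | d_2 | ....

Answer: M ≅ ℤ/4 ⊕ ℤ/4

Derivation:
rank_ℚ(R)=2; free=2−2=0
SNF(R) diag = [4, 4] → torsion [4, 4]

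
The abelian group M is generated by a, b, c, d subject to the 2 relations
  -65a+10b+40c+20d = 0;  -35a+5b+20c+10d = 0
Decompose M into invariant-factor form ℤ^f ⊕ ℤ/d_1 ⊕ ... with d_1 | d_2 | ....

rank_ℚ(R)=2; free=4−2=2
SNF(R) diag = [5, 5] → torsion [5, 5]

Answer: M ≅ ℤ^2 ⊕ ℤ/5 ⊕ ℤ/5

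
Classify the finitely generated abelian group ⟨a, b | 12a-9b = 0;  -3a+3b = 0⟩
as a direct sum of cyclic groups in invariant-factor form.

Answer: M ≅ ℤ/3 ⊕ ℤ/3

Derivation:
rank_ℚ(R)=2; free=2−2=0
SNF(R) diag = [3, 3] → torsion [3, 3]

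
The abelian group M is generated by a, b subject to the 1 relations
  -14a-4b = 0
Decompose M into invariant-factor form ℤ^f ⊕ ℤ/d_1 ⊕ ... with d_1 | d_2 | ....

rank_ℚ(R)=1; free=2−1=1
SNF(R) diag = [2] → torsion [2]

Answer: M ≅ ℤ^1 ⊕ ℤ/2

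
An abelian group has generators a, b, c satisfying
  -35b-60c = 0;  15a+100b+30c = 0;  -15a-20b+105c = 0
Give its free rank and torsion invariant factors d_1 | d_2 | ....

Answer: M ≅ ℤ/5 ⊕ ℤ/15 ⊕ ℤ/15

Derivation:
rank_ℚ(R)=3; free=3−3=0
SNF(R) diag = [5, 15, 15] → torsion [5, 15, 15]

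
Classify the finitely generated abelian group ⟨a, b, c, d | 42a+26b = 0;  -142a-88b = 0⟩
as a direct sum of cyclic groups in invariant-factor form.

rank_ℚ(R)=2; free=4−2=2
SNF(R) diag = [2, 2] → torsion [2, 2]

Answer: M ≅ ℤ^2 ⊕ ℤ/2 ⊕ ℤ/2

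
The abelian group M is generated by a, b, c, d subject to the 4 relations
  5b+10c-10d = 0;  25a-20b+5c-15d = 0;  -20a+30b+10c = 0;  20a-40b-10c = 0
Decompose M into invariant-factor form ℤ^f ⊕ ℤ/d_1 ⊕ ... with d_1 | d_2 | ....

Answer: M ≅ ℤ/5 ⊕ ℤ/5 ⊕ ℤ/10 ⊕ ℤ/20

Derivation:
rank_ℚ(R)=4; free=4−4=0
SNF(R) diag = [5, 5, 10, 20] → torsion [5, 5, 10, 20]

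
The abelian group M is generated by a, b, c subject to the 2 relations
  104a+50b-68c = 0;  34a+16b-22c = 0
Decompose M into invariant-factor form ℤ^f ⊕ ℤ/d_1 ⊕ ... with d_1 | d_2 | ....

Answer: M ≅ ℤ^1 ⊕ ℤ/2 ⊕ ℤ/6

Derivation:
rank_ℚ(R)=2; free=3−2=1
SNF(R) diag = [2, 6] → torsion [2, 6]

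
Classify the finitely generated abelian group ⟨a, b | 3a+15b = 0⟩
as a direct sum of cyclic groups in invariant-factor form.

rank_ℚ(R)=1; free=2−1=1
SNF(R) diag = [3] → torsion [3]

Answer: M ≅ ℤ^1 ⊕ ℤ/3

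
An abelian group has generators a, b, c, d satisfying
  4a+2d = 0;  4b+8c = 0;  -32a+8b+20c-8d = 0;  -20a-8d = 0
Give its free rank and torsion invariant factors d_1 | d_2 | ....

Answer: M ≅ ℤ/2 ⊕ ℤ/4 ⊕ ℤ/4 ⊕ ℤ/4

Derivation:
rank_ℚ(R)=4; free=4−4=0
SNF(R) diag = [2, 4, 4, 4] → torsion [2, 4, 4, 4]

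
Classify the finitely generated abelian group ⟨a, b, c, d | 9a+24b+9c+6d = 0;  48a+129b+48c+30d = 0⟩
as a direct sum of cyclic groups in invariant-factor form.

Answer: M ≅ ℤ^2 ⊕ ℤ/3 ⊕ ℤ/3

Derivation:
rank_ℚ(R)=2; free=4−2=2
SNF(R) diag = [3, 3] → torsion [3, 3]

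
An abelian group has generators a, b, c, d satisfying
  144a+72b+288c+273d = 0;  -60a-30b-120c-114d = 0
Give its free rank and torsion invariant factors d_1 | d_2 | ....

rank_ℚ(R)=2; free=4−2=2
SNF(R) diag = [3, 6] → torsion [3, 6]

Answer: M ≅ ℤ^2 ⊕ ℤ/3 ⊕ ℤ/6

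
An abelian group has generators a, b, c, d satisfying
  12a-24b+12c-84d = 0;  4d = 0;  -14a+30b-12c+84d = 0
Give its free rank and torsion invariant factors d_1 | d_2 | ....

rank_ℚ(R)=3; free=4−3=1
SNF(R) diag = [2, 4, 12] → torsion [2, 4, 12]

Answer: M ≅ ℤ^1 ⊕ ℤ/2 ⊕ ℤ/4 ⊕ ℤ/12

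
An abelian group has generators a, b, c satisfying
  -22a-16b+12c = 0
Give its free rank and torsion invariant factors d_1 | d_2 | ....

Answer: M ≅ ℤ^2 ⊕ ℤ/2

Derivation:
rank_ℚ(R)=1; free=3−1=2
SNF(R) diag = [2] → torsion [2]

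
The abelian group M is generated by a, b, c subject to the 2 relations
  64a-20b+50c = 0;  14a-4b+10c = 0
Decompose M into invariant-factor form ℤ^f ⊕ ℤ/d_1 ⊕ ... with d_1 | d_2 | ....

Answer: M ≅ ℤ^1 ⊕ ℤ/2 ⊕ ℤ/6

Derivation:
rank_ℚ(R)=2; free=3−2=1
SNF(R) diag = [2, 6] → torsion [2, 6]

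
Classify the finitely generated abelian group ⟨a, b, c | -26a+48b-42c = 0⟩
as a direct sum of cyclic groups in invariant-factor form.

Answer: M ≅ ℤ^2 ⊕ ℤ/2

Derivation:
rank_ℚ(R)=1; free=3−1=2
SNF(R) diag = [2] → torsion [2]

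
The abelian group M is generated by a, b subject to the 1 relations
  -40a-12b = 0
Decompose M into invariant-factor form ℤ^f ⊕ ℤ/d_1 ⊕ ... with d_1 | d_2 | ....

rank_ℚ(R)=1; free=2−1=1
SNF(R) diag = [4] → torsion [4]

Answer: M ≅ ℤ^1 ⊕ ℤ/4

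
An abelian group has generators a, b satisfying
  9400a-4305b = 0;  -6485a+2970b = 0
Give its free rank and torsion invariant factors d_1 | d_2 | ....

Answer: M ≅ ℤ/5 ⊕ ℤ/15

Derivation:
rank_ℚ(R)=2; free=2−2=0
SNF(R) diag = [5, 15] → torsion [5, 15]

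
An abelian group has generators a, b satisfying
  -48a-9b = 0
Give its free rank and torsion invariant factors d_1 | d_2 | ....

rank_ℚ(R)=1; free=2−1=1
SNF(R) diag = [3] → torsion [3]

Answer: M ≅ ℤ^1 ⊕ ℤ/3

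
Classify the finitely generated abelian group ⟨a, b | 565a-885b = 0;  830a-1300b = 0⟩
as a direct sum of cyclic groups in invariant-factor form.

rank_ℚ(R)=2; free=2−2=0
SNF(R) diag = [5, 10] → torsion [5, 10]

Answer: M ≅ ℤ/5 ⊕ ℤ/10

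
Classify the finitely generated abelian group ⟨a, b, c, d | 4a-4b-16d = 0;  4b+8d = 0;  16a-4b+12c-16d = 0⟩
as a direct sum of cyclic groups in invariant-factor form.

Answer: M ≅ ℤ^1 ⊕ ℤ/4 ⊕ ℤ/4 ⊕ ℤ/12

Derivation:
rank_ℚ(R)=3; free=4−3=1
SNF(R) diag = [4, 4, 12] → torsion [4, 4, 12]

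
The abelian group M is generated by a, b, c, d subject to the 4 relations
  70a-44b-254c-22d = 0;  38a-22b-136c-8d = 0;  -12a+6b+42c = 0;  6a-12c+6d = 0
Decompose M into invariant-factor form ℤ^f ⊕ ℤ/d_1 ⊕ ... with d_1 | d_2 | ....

rank_ℚ(R)=4; free=4−4=0
SNF(R) diag = [2, 6, 6, 6] → torsion [2, 6, 6, 6]

Answer: M ≅ ℤ/2 ⊕ ℤ/6 ⊕ ℤ/6 ⊕ ℤ/6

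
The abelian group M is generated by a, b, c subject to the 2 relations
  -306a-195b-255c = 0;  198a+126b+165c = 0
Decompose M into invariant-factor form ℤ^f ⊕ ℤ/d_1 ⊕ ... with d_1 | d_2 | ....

rank_ℚ(R)=2; free=3−2=1
SNF(R) diag = [3, 3] → torsion [3, 3]

Answer: M ≅ ℤ^1 ⊕ ℤ/3 ⊕ ℤ/3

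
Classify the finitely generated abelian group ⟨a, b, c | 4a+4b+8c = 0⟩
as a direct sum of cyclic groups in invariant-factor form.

rank_ℚ(R)=1; free=3−1=2
SNF(R) diag = [4] → torsion [4]

Answer: M ≅ ℤ^2 ⊕ ℤ/4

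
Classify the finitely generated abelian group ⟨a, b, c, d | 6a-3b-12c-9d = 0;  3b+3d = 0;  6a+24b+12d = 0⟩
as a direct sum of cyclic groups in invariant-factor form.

Answer: M ≅ ℤ^1 ⊕ ℤ/3 ⊕ ℤ/6 ⊕ ℤ/6

Derivation:
rank_ℚ(R)=3; free=4−3=1
SNF(R) diag = [3, 6, 6] → torsion [3, 6, 6]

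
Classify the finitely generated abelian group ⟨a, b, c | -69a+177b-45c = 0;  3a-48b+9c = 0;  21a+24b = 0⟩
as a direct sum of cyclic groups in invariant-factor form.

rank_ℚ(R)=3; free=3−3=0
SNF(R) diag = [3, 9, 9] → torsion [3, 9, 9]

Answer: M ≅ ℤ/3 ⊕ ℤ/9 ⊕ ℤ/9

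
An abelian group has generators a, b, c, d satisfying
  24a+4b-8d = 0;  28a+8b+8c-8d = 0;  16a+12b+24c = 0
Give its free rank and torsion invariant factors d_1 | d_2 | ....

Answer: M ≅ ℤ^1 ⊕ ℤ/4 ⊕ ℤ/4 ⊕ ℤ/8

Derivation:
rank_ℚ(R)=3; free=4−3=1
SNF(R) diag = [4, 4, 8] → torsion [4, 4, 8]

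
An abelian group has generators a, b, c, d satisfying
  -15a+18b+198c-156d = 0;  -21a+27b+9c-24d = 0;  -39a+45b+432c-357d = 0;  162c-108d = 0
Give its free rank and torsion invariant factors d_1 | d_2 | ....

Answer: M ≅ ℤ/3 ⊕ ℤ/9 ⊕ ℤ/27 ⊕ ℤ/54

Derivation:
rank_ℚ(R)=4; free=4−4=0
SNF(R) diag = [3, 9, 27, 54] → torsion [3, 9, 27, 54]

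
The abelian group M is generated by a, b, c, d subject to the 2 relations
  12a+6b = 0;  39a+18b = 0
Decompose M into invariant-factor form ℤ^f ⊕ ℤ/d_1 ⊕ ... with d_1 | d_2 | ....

Answer: M ≅ ℤ^2 ⊕ ℤ/3 ⊕ ℤ/6

Derivation:
rank_ℚ(R)=2; free=4−2=2
SNF(R) diag = [3, 6] → torsion [3, 6]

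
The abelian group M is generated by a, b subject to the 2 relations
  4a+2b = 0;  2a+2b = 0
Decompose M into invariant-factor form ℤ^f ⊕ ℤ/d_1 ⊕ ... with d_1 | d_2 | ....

rank_ℚ(R)=2; free=2−2=0
SNF(R) diag = [2, 2] → torsion [2, 2]

Answer: M ≅ ℤ/2 ⊕ ℤ/2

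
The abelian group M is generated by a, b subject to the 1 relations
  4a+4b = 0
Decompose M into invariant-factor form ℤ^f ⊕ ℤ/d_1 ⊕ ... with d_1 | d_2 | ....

rank_ℚ(R)=1; free=2−1=1
SNF(R) diag = [4] → torsion [4]

Answer: M ≅ ℤ^1 ⊕ ℤ/4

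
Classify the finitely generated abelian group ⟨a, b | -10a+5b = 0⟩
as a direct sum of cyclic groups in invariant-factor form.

rank_ℚ(R)=1; free=2−1=1
SNF(R) diag = [5] → torsion [5]

Answer: M ≅ ℤ^1 ⊕ ℤ/5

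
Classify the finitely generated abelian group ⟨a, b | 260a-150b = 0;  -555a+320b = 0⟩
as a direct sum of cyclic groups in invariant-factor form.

rank_ℚ(R)=2; free=2−2=0
SNF(R) diag = [5, 10] → torsion [5, 10]

Answer: M ≅ ℤ/5 ⊕ ℤ/10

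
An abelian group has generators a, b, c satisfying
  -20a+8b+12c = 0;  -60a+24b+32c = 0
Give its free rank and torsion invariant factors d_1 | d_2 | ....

rank_ℚ(R)=2; free=3−2=1
SNF(R) diag = [4, 4] → torsion [4, 4]

Answer: M ≅ ℤ^1 ⊕ ℤ/4 ⊕ ℤ/4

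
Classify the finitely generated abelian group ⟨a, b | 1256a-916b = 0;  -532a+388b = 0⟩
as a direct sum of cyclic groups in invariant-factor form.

rank_ℚ(R)=2; free=2−2=0
SNF(R) diag = [4, 4] → torsion [4, 4]

Answer: M ≅ ℤ/4 ⊕ ℤ/4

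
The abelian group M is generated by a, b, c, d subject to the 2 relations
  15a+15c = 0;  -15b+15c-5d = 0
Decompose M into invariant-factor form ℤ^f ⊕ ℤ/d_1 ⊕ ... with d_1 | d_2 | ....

rank_ℚ(R)=2; free=4−2=2
SNF(R) diag = [5, 15] → torsion [5, 15]

Answer: M ≅ ℤ^2 ⊕ ℤ/5 ⊕ ℤ/15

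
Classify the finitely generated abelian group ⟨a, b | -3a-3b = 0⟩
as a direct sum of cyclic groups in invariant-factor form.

Answer: M ≅ ℤ^1 ⊕ ℤ/3

Derivation:
rank_ℚ(R)=1; free=2−1=1
SNF(R) diag = [3] → torsion [3]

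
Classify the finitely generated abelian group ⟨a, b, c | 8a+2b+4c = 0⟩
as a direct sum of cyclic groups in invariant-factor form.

rank_ℚ(R)=1; free=3−1=2
SNF(R) diag = [2] → torsion [2]

Answer: M ≅ ℤ^2 ⊕ ℤ/2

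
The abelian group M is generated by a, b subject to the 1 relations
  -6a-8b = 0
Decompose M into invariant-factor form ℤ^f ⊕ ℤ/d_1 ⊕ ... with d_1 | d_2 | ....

rank_ℚ(R)=1; free=2−1=1
SNF(R) diag = [2] → torsion [2]

Answer: M ≅ ℤ^1 ⊕ ℤ/2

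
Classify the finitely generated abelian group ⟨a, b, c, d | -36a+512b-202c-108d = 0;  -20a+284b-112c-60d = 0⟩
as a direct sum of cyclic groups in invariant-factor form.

Answer: M ≅ ℤ^2 ⊕ ℤ/2 ⊕ ℤ/4

Derivation:
rank_ℚ(R)=2; free=4−2=2
SNF(R) diag = [2, 4] → torsion [2, 4]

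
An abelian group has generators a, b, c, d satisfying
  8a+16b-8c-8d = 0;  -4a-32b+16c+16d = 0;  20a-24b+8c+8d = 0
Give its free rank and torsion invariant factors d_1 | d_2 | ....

rank_ℚ(R)=3; free=4−3=1
SNF(R) diag = [4, 8, 24] → torsion [4, 8, 24]

Answer: M ≅ ℤ^1 ⊕ ℤ/4 ⊕ ℤ/8 ⊕ ℤ/24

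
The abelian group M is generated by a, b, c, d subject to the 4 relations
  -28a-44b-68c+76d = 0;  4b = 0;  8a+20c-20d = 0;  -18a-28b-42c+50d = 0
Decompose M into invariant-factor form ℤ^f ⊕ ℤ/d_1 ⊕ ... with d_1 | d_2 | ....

rank_ℚ(R)=4; free=4−4=0
SNF(R) diag = [2, 4, 4, 8] → torsion [2, 4, 4, 8]

Answer: M ≅ ℤ/2 ⊕ ℤ/4 ⊕ ℤ/4 ⊕ ℤ/8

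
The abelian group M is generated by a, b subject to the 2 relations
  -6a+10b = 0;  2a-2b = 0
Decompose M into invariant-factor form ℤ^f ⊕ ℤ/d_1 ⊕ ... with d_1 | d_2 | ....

rank_ℚ(R)=2; free=2−2=0
SNF(R) diag = [2, 4] → torsion [2, 4]

Answer: M ≅ ℤ/2 ⊕ ℤ/4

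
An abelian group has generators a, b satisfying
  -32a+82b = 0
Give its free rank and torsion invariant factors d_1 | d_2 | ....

Answer: M ≅ ℤ^1 ⊕ ℤ/2

Derivation:
rank_ℚ(R)=1; free=2−1=1
SNF(R) diag = [2] → torsion [2]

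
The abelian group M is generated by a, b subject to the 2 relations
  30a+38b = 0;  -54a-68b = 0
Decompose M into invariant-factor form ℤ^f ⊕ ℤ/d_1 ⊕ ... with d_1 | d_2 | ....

Answer: M ≅ ℤ/2 ⊕ ℤ/6

Derivation:
rank_ℚ(R)=2; free=2−2=0
SNF(R) diag = [2, 6] → torsion [2, 6]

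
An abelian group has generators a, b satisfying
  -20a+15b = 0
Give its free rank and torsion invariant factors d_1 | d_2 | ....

rank_ℚ(R)=1; free=2−1=1
SNF(R) diag = [5] → torsion [5]

Answer: M ≅ ℤ^1 ⊕ ℤ/5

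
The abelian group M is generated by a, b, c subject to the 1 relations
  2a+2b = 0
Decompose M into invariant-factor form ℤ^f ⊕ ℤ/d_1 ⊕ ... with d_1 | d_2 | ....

Answer: M ≅ ℤ^2 ⊕ ℤ/2

Derivation:
rank_ℚ(R)=1; free=3−1=2
SNF(R) diag = [2] → torsion [2]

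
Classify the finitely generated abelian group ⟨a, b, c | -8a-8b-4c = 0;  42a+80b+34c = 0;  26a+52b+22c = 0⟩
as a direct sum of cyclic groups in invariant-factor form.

rank_ℚ(R)=3; free=3−3=0
SNF(R) diag = [2, 4, 4] → torsion [2, 4, 4]

Answer: M ≅ ℤ/2 ⊕ ℤ/4 ⊕ ℤ/4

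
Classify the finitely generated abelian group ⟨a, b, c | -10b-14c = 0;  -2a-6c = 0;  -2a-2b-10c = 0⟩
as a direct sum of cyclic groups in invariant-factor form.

Answer: M ≅ ℤ/2 ⊕ ℤ/2 ⊕ ℤ/6

Derivation:
rank_ℚ(R)=3; free=3−3=0
SNF(R) diag = [2, 2, 6] → torsion [2, 2, 6]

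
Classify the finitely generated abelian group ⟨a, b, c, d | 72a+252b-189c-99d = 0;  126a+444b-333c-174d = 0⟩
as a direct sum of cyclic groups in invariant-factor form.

rank_ℚ(R)=2; free=4−2=2
SNF(R) diag = [3, 9] → torsion [3, 9]

Answer: M ≅ ℤ^2 ⊕ ℤ/3 ⊕ ℤ/9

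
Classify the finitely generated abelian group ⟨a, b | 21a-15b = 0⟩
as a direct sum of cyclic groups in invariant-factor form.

rank_ℚ(R)=1; free=2−1=1
SNF(R) diag = [3] → torsion [3]

Answer: M ≅ ℤ^1 ⊕ ℤ/3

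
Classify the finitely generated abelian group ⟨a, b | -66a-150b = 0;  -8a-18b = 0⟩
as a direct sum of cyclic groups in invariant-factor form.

Answer: M ≅ ℤ/2 ⊕ ℤ/6

Derivation:
rank_ℚ(R)=2; free=2−2=0
SNF(R) diag = [2, 6] → torsion [2, 6]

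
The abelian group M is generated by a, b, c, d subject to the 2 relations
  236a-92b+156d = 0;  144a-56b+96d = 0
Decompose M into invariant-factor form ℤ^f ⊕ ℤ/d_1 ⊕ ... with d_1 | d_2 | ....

Answer: M ≅ ℤ^2 ⊕ ℤ/4 ⊕ ℤ/8

Derivation:
rank_ℚ(R)=2; free=4−2=2
SNF(R) diag = [4, 8] → torsion [4, 8]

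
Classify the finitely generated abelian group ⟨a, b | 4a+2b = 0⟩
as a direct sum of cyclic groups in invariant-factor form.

rank_ℚ(R)=1; free=2−1=1
SNF(R) diag = [2] → torsion [2]

Answer: M ≅ ℤ^1 ⊕ ℤ/2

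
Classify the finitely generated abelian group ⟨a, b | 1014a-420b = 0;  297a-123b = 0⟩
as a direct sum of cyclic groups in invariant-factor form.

rank_ℚ(R)=2; free=2−2=0
SNF(R) diag = [3, 6] → torsion [3, 6]

Answer: M ≅ ℤ/3 ⊕ ℤ/6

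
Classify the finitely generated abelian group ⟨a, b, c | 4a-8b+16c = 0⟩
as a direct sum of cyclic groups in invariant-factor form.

rank_ℚ(R)=1; free=3−1=2
SNF(R) diag = [4] → torsion [4]

Answer: M ≅ ℤ^2 ⊕ ℤ/4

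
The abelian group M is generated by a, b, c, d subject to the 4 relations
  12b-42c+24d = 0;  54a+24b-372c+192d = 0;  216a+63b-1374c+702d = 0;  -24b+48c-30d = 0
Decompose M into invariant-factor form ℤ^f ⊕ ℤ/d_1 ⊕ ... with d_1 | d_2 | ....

Answer: M ≅ ℤ/3 ⊕ ℤ/6 ⊕ ℤ/18 ⊕ ℤ/54

Derivation:
rank_ℚ(R)=4; free=4−4=0
SNF(R) diag = [3, 6, 18, 54] → torsion [3, 6, 18, 54]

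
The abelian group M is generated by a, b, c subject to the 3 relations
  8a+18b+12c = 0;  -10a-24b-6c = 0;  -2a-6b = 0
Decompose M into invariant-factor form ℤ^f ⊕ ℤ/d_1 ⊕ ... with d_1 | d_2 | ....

Answer: M ≅ ℤ/2 ⊕ ℤ/6 ⊕ ℤ/6

Derivation:
rank_ℚ(R)=3; free=3−3=0
SNF(R) diag = [2, 6, 6] → torsion [2, 6, 6]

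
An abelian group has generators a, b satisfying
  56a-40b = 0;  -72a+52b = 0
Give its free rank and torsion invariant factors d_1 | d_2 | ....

rank_ℚ(R)=2; free=2−2=0
SNF(R) diag = [4, 8] → torsion [4, 8]

Answer: M ≅ ℤ/4 ⊕ ℤ/8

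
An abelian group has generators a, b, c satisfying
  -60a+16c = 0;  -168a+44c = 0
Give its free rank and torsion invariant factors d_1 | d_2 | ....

Answer: M ≅ ℤ^1 ⊕ ℤ/4 ⊕ ℤ/12

Derivation:
rank_ℚ(R)=2; free=3−2=1
SNF(R) diag = [4, 12] → torsion [4, 12]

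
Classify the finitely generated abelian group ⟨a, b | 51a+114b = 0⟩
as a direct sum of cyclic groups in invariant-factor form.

rank_ℚ(R)=1; free=2−1=1
SNF(R) diag = [3] → torsion [3]

Answer: M ≅ ℤ^1 ⊕ ℤ/3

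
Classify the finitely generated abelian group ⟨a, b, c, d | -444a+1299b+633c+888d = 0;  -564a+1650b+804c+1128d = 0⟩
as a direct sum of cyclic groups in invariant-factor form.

rank_ℚ(R)=2; free=4−2=2
SNF(R) diag = [3, 6] → torsion [3, 6]

Answer: M ≅ ℤ^2 ⊕ ℤ/3 ⊕ ℤ/6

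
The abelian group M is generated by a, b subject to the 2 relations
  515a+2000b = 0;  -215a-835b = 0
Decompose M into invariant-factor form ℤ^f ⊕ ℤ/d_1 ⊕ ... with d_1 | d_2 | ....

Answer: M ≅ ℤ/5 ⊕ ℤ/5

Derivation:
rank_ℚ(R)=2; free=2−2=0
SNF(R) diag = [5, 5] → torsion [5, 5]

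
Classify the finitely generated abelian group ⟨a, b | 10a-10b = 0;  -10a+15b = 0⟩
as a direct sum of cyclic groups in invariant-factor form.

Answer: M ≅ ℤ/5 ⊕ ℤ/10

Derivation:
rank_ℚ(R)=2; free=2−2=0
SNF(R) diag = [5, 10] → torsion [5, 10]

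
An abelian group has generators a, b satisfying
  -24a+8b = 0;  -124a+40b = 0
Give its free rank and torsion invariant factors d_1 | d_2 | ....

Answer: M ≅ ℤ/4 ⊕ ℤ/8

Derivation:
rank_ℚ(R)=2; free=2−2=0
SNF(R) diag = [4, 8] → torsion [4, 8]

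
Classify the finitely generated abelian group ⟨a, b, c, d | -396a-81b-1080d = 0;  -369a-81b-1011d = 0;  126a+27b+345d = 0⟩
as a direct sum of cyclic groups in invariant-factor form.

Answer: M ≅ ℤ^1 ⊕ ℤ/3 ⊕ ℤ/9 ⊕ ℤ/27

Derivation:
rank_ℚ(R)=3; free=4−3=1
SNF(R) diag = [3, 9, 27] → torsion [3, 9, 27]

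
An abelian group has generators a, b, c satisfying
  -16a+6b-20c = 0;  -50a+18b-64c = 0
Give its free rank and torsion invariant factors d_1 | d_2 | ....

Answer: M ≅ ℤ^1 ⊕ ℤ/2 ⊕ ℤ/6

Derivation:
rank_ℚ(R)=2; free=3−2=1
SNF(R) diag = [2, 6] → torsion [2, 6]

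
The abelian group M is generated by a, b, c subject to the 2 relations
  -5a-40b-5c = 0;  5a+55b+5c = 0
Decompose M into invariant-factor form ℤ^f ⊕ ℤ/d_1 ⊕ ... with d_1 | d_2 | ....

rank_ℚ(R)=2; free=3−2=1
SNF(R) diag = [5, 15] → torsion [5, 15]

Answer: M ≅ ℤ^1 ⊕ ℤ/5 ⊕ ℤ/15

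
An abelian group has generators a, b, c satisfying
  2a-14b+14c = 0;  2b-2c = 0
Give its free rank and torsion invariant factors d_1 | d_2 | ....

Answer: M ≅ ℤ^1 ⊕ ℤ/2 ⊕ ℤ/2

Derivation:
rank_ℚ(R)=2; free=3−2=1
SNF(R) diag = [2, 2] → torsion [2, 2]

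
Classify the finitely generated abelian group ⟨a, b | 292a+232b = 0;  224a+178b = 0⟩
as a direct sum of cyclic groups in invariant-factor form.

Answer: M ≅ ℤ/2 ⊕ ℤ/4

Derivation:
rank_ℚ(R)=2; free=2−2=0
SNF(R) diag = [2, 4] → torsion [2, 4]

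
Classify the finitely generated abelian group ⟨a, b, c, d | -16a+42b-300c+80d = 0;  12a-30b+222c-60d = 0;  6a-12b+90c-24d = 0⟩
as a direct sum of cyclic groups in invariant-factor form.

rank_ℚ(R)=3; free=4−3=1
SNF(R) diag = [2, 6, 6] → torsion [2, 6, 6]

Answer: M ≅ ℤ^1 ⊕ ℤ/2 ⊕ ℤ/6 ⊕ ℤ/6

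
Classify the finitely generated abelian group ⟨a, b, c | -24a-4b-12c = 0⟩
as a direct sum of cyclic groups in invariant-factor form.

Answer: M ≅ ℤ^2 ⊕ ℤ/4

Derivation:
rank_ℚ(R)=1; free=3−1=2
SNF(R) diag = [4] → torsion [4]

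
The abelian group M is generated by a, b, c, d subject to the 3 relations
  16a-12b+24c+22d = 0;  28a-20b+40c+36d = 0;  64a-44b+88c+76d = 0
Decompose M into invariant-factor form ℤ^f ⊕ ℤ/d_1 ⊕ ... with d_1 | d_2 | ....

rank_ℚ(R)=3; free=4−3=1
SNF(R) diag = [2, 4, 4] → torsion [2, 4, 4]

Answer: M ≅ ℤ^1 ⊕ ℤ/2 ⊕ ℤ/4 ⊕ ℤ/4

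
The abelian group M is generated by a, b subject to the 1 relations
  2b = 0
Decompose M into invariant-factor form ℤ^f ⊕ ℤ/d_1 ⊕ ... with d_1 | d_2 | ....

rank_ℚ(R)=1; free=2−1=1
SNF(R) diag = [2] → torsion [2]

Answer: M ≅ ℤ^1 ⊕ ℤ/2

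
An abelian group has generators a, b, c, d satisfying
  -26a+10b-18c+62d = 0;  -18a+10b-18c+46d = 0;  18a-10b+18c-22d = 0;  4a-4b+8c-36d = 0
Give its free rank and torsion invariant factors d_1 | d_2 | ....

rank_ℚ(R)=4; free=4−4=0
SNF(R) diag = [2, 4, 8, 24] → torsion [2, 4, 8, 24]

Answer: M ≅ ℤ/2 ⊕ ℤ/4 ⊕ ℤ/8 ⊕ ℤ/24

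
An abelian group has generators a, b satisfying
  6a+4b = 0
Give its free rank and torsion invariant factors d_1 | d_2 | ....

rank_ℚ(R)=1; free=2−1=1
SNF(R) diag = [2] → torsion [2]

Answer: M ≅ ℤ^1 ⊕ ℤ/2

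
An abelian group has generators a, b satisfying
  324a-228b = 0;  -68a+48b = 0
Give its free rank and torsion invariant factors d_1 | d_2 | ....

Answer: M ≅ ℤ/4 ⊕ ℤ/12

Derivation:
rank_ℚ(R)=2; free=2−2=0
SNF(R) diag = [4, 12] → torsion [4, 12]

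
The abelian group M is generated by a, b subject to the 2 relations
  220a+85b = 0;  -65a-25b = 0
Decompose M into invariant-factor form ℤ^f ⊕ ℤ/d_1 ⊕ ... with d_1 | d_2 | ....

Answer: M ≅ ℤ/5 ⊕ ℤ/5

Derivation:
rank_ℚ(R)=2; free=2−2=0
SNF(R) diag = [5, 5] → torsion [5, 5]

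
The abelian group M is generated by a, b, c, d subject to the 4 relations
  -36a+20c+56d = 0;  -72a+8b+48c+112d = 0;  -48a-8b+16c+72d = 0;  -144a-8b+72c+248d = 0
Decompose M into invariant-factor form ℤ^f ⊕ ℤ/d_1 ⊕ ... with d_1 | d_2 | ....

rank_ℚ(R)=4; free=4−4=0
SNF(R) diag = [4, 8, 24, 24] → torsion [4, 8, 24, 24]

Answer: M ≅ ℤ/4 ⊕ ℤ/8 ⊕ ℤ/24 ⊕ ℤ/24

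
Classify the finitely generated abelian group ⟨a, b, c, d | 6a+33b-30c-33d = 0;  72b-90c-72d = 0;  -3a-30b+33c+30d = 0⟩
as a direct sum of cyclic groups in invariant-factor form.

rank_ℚ(R)=3; free=4−3=1
SNF(R) diag = [3, 9, 18] → torsion [3, 9, 18]

Answer: M ≅ ℤ^1 ⊕ ℤ/3 ⊕ ℤ/9 ⊕ ℤ/18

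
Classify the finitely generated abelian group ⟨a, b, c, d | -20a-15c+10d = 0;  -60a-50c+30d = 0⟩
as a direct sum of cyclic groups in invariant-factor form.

Answer: M ≅ ℤ^2 ⊕ ℤ/5 ⊕ ℤ/10

Derivation:
rank_ℚ(R)=2; free=4−2=2
SNF(R) diag = [5, 10] → torsion [5, 10]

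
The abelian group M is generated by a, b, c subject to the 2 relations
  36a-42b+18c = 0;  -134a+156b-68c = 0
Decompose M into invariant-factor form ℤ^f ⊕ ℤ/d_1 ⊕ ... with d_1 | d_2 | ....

rank_ℚ(R)=2; free=3−2=1
SNF(R) diag = [2, 6] → torsion [2, 6]

Answer: M ≅ ℤ^1 ⊕ ℤ/2 ⊕ ℤ/6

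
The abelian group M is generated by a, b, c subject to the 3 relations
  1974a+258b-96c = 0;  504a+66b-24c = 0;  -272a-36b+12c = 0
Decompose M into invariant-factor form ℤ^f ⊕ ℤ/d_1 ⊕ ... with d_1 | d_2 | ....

rank_ℚ(R)=3; free=3−3=0
SNF(R) diag = [2, 6, 12] → torsion [2, 6, 12]

Answer: M ≅ ℤ/2 ⊕ ℤ/6 ⊕ ℤ/12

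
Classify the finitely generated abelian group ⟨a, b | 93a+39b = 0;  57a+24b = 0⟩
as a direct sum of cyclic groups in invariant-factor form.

rank_ℚ(R)=2; free=2−2=0
SNF(R) diag = [3, 3] → torsion [3, 3]

Answer: M ≅ ℤ/3 ⊕ ℤ/3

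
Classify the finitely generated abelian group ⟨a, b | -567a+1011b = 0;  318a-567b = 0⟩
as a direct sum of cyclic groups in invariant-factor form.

rank_ℚ(R)=2; free=2−2=0
SNF(R) diag = [3, 3] → torsion [3, 3]

Answer: M ≅ ℤ/3 ⊕ ℤ/3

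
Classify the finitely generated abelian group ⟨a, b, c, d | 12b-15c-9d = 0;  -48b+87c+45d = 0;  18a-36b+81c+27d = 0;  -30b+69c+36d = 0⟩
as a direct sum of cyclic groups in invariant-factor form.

Answer: M ≅ ℤ/3 ⊕ ℤ/9 ⊕ ℤ/18 ⊕ ℤ/36

Derivation:
rank_ℚ(R)=4; free=4−4=0
SNF(R) diag = [3, 9, 18, 36] → torsion [3, 9, 18, 36]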